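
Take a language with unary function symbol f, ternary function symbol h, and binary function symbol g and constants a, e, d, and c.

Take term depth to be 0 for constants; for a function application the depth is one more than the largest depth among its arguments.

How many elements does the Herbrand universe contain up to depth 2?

If N_k denotes the number of depth-≤k ground terms, the 4 constants give N_0 = 4, and each function symbol of arity r contributes N_{k-1}^r new terms at level k: N_k = 4 + N_{k-1} + N_{k-1}^3 + N_{k-1}^2.
N_0 = 4
N_1 = 4 + 4 + 4^3 + 4^2 = 88
N_2 = 4 + 88 + 88^3 + 88^2 = 689308

689308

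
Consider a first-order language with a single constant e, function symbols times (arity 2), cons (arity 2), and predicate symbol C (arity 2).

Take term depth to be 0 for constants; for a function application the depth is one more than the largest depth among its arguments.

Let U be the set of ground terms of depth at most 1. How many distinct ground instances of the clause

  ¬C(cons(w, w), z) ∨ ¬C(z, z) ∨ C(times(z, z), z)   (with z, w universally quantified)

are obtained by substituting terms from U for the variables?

Ground terms of depth ≤ 1:
  Count level by level. With function symbols times/2, cons/2, the terms of depth ≤ k are the 1 constant together with each function applied to depth-≤(k−1) tuples, so N_k = 1 + N_{k-1}^2 + N_{k-1}^2.
  N_0 = 1
  N_1 = 1 + 1^2 + 1^2 = 3
So there are 3 ground terms available for substitution.
There are 2 variables to instantiate (z, w), each occurring in at least one literal, so different choices give different ground instances.
Number of ground instances = 3^2 = 9.

9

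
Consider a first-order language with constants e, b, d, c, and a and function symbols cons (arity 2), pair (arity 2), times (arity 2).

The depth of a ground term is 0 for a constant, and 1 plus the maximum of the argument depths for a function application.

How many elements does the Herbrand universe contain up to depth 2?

19205

Let N_k = |{terms of depth ≤ k}|. Then N_0 = 5 and N_k = 5 + N_{k-1}^2 + N_{k-1}^2 + N_{k-1}^2 for k ≥ 1 (one summand per function symbol, arity giving the exponent).
N_0 = 5
N_1 = 5 + 5^2 + 5^2 + 5^2 = 80
N_2 = 5 + 80^2 + 80^2 + 80^2 = 19205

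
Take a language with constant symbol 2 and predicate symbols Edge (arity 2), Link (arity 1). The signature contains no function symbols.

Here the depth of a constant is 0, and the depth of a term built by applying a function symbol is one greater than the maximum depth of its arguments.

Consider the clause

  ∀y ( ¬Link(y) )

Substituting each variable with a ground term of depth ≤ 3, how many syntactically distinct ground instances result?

Ground terms of depth ≤ 3:
  With no function symbols every ground term is a constant, so there is exactly 1 ground term at every depth bound.
  N_0 = 1
  N_1 = 1
  N_2 = 1
  N_3 = 1
So there is exactly 1 ground term available for substitution.
The clause has 1 distinct variable (y), which appears in the body. In the free term algebra distinct substitutions yield syntactically distinct ground instances.
Number of ground instances = 1.

1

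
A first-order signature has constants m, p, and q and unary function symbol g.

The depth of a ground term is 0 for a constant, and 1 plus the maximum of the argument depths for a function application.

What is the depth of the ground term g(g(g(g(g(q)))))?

5

depth(g(q)) = 1 + depth(q) = 1 + 0 = 1
depth(g(g(q))) = 1 + depth(g(q)) = 1 + 1 = 2
depth(g(g(g(q)))) = 1 + depth(g(g(q))) = 1 + 2 = 3
depth(g(g(g(g(q))))) = 1 + depth(g(g(g(q)))) = 1 + 3 = 4
depth(g(g(g(g(g(q)))))) = 1 + depth(g(g(g(g(q))))) = 1 + 4 = 5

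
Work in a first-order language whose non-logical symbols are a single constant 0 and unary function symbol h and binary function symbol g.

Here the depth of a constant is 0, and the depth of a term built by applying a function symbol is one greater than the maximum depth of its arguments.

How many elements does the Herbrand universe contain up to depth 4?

Count level by level. With function symbols h/1, g/2, the terms of depth ≤ k are the 1 constant together with each function applied to depth-≤(k−1) tuples, so N_k = 1 + N_{k-1} + N_{k-1}^2.
N_0 = 1
N_1 = 1 + 1 + 1^2 = 3
N_2 = 1 + 3 + 3^2 = 13
N_3 = 1 + 13 + 13^2 = 183
N_4 = 1 + 183 + 183^2 = 33673

33673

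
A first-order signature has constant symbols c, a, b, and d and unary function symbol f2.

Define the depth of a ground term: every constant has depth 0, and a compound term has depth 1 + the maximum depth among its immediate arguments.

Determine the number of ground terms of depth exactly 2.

Let N_k count ground terms of depth at most k. Each non-constant term of depth ≤ k is some function symbol applied to depth-≤(k−1) arguments, giving N_k = 4 + N_{k-1}.
N_0 = 4
N_1 = 4 + 4 = 8
N_2 = 4 + 8 = 12
Terms of depth exactly 2: N_2 − N_1 = 12 − 8 = 4.

4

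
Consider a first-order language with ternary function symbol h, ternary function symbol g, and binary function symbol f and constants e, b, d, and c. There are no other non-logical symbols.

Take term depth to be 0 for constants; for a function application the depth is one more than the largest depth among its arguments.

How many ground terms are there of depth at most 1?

Count level by level. With function symbols h/3, g/3, f/2, the terms of depth ≤ k are the 4 constants together with each function applied to depth-≤(k−1) tuples, so N_k = 4 + N_{k-1}^3 + N_{k-1}^3 + N_{k-1}^2.
N_0 = 4
N_1 = 4 + 4^3 + 4^3 + 4^2 = 148

148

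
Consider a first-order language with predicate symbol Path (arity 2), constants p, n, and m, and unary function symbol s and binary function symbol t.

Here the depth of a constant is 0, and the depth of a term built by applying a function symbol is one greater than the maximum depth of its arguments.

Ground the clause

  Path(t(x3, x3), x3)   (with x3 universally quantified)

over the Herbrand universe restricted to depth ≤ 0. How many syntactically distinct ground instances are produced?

Ground terms of depth ≤ 0:
  Let N_k count ground terms of depth at most k. Each non-constant term of depth ≤ k is some function symbol applied to depth-≤(k−1) arguments, giving N_k = 3 + N_{k-1} + N_{k-1}^2.
  N_0 = 3
So there are 3 ground terms available for substitution.
The variable x3 ranges independently over the available ground terms, and distinct assignments produce distinct instances.
Number of ground instances = 3.

3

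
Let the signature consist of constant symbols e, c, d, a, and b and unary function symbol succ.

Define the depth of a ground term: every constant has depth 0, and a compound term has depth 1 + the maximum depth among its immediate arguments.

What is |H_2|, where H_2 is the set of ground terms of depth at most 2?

Write N_k for the number of ground terms of depth ≤ k. A term of depth ≤ k is either a constant or a function symbol applied to arguments of depth ≤ k−1, so N_k = 5 + N_{k-1}.
N_0 = 5
N_1 = 5 + 5 = 10
N_2 = 5 + 10 = 15

15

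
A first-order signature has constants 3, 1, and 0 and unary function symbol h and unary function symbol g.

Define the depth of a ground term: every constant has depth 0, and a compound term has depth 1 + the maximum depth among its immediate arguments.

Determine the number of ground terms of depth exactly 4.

Let N_k = |{terms of depth ≤ k}|. Then N_0 = 3 and N_k = 3 + N_{k-1} + N_{k-1} for k ≥ 1 (one summand per function symbol, arity giving the exponent).
N_0 = 3
N_1 = 3 + 3 + 3 = 9
N_2 = 3 + 9 + 9 = 21
N_3 = 3 + 21 + 21 = 45
N_4 = 3 + 45 + 45 = 93
Terms of depth exactly 4: N_4 − N_3 = 93 − 45 = 48.

48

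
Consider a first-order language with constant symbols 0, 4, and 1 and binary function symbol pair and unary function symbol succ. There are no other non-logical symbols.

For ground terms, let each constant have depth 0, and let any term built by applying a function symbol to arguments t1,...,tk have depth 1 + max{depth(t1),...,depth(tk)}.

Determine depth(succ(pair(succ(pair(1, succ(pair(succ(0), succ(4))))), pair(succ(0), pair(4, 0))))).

7

depth(succ(0)) = 1 + depth(0) = 1 + 0 = 1
depth(succ(4)) = 1 + depth(4) = 1 + 0 = 1
depth(pair(succ(0), succ(4))) = 1 + max(1, 1) = 2
depth(succ(pair(succ(0), succ(4)))) = 1 + depth(pair(succ(0), succ(4))) = 1 + 2 = 3
depth(pair(1, succ(pair(succ(0), succ(4))))) = 1 + max(0, 3) = 4
depth(succ(pair(1, succ(pair(succ(0), succ(4)))))) = 1 + depth(pair(1, succ(pair(succ(0), succ(4))))) = 1 + 4 = 5
depth(pair(4, 0)) = 1 + max(0, 0) = 1
depth(pair(succ(0), pair(4, 0))) = 1 + max(1, 1) = 2
depth(pair(succ(pair(1, succ(pair(succ(0), succ(4))))), pair(succ(0), pair(4, 0)))) = 1 + max(5, 2) = 6
depth(succ(pair(succ(pair(1, succ(pair(succ(0), succ(4))))), pair(succ(0), pair(4, 0))))) = 1 + depth(pair(succ(pair(1, succ(pair(succ(0), succ(4))))), pair(succ(0), pair(4, 0)))) = 1 + 6 = 7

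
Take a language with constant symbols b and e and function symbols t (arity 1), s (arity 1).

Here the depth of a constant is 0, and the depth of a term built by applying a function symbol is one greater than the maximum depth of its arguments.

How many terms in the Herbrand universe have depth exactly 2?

If N_k denotes the number of depth-≤k ground terms, the 2 constants give N_0 = 2, and each function symbol of arity r contributes N_{k-1}^r new terms at level k: N_k = 2 + N_{k-1} + N_{k-1}.
N_0 = 2
N_1 = 2 + 2 + 2 = 6
N_2 = 2 + 6 + 6 = 14
Terms of depth exactly 2: N_2 − N_1 = 14 − 6 = 8.

8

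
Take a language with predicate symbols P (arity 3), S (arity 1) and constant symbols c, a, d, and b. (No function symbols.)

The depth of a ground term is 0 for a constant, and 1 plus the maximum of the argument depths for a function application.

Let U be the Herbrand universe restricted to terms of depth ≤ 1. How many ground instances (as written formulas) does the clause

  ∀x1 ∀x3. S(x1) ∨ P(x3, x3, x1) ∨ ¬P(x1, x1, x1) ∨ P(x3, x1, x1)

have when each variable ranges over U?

Ground terms of depth ≤ 1:
  With no function symbols every ground term is a constant, so there are exactly 4 ground terms at every depth bound.
  N_0 = 4
  N_1 = 4
  Explicitly: c, a, d, b.
So there are 4 ground terms available for substitution.
The clause has 2 distinct variables (x1, x3), each appearing in the body. In the free term algebra distinct substitutions yield syntactically distinct ground instances.
Number of ground instances = 4^2 = 16.

16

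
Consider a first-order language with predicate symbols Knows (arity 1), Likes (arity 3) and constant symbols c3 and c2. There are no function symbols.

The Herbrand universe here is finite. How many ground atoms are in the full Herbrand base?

With no function symbols, the Herbrand universe is just the 2 constants.
Ground atoms per predicate: Knows: 2, Likes: 2^3 = 8.
Herbrand base size = 2 + 8 = 10.

10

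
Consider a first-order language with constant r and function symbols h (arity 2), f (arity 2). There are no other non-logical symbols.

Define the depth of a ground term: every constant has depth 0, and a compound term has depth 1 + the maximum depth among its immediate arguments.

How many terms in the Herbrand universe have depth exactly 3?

If N_k denotes the number of depth-≤k ground terms, the 1 constant gives N_0 = 1, and each function symbol of arity r contributes N_{k-1}^r new terms at level k: N_k = 1 + N_{k-1}^2 + N_{k-1}^2.
N_0 = 1
N_1 = 1 + 1^2 + 1^2 = 3
N_2 = 1 + 3^2 + 3^2 = 19
N_3 = 1 + 19^2 + 19^2 = 723
Terms of depth exactly 3: N_3 − N_2 = 723 − 19 = 704.

704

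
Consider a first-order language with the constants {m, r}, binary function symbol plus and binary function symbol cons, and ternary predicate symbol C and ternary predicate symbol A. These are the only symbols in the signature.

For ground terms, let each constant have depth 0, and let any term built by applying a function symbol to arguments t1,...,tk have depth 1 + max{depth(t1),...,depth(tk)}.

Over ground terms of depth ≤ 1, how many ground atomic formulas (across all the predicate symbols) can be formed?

2000

First count ground terms of depth ≤ 1.
Write N_k for the number of ground terms of depth ≤ k. A term of depth ≤ k is either a constant or a function symbol applied to arguments of depth ≤ k−1, so N_k = 2 + N_{k-1}^2 + N_{k-1}^2.
N_0 = 2
N_1 = 2 + 2^2 + 2^2 = 10
So |H| = 10.
Ground atoms are formed by filling each argument slot of a predicate with a term from H, so an r-ary predicate gives |H|^r atoms:
  C: 10^3 = 1000;  A: 10^3 = 1000
Total ground atoms: 1000 + 1000 = 2000.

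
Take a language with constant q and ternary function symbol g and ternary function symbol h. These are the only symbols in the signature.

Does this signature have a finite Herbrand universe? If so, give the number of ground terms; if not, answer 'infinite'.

infinite

The signature has at least one function symbol (g, arity 3) and at least one constant (q).
Iterating g gives infinitely many distinct ground terms: q, g(q, q, q), g(g(q, q, q), g(q, q, q), g(q, q, q)), ...
So the Herbrand universe is infinite.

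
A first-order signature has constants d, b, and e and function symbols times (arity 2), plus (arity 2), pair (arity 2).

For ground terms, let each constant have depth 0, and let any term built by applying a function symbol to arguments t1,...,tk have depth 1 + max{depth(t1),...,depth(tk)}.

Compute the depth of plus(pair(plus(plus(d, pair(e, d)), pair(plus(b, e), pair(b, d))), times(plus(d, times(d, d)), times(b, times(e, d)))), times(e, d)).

depth(pair(e, d)) = 1 + max(0, 0) = 1
depth(plus(d, pair(e, d))) = 1 + max(0, 1) = 2
depth(plus(b, e)) = 1 + max(0, 0) = 1
depth(pair(b, d)) = 1 + max(0, 0) = 1
depth(pair(plus(b, e), pair(b, d))) = 1 + max(1, 1) = 2
depth(plus(plus(d, pair(e, d)), pair(plus(b, e), pair(b, d)))) = 1 + max(2, 2) = 3
depth(times(d, d)) = 1 + max(0, 0) = 1
depth(plus(d, times(d, d))) = 1 + max(0, 1) = 2
depth(times(e, d)) = 1 + max(0, 0) = 1
depth(times(b, times(e, d))) = 1 + max(0, 1) = 2
depth(times(plus(d, times(d, d)), times(b, times(e, d)))) = 1 + max(2, 2) = 3
depth(pair(plus(plus(d, pair(e, d)), pair(plus(b, e), pair(b, d))), times(plus(d, times(d, d)), times(b, times(e, d))))) = 1 + max(3, 3) = 4
depth(plus(pair(plus(plus(d, pair(e, d)), pair(plus(b, e), pair(b, d))), times(plus(d, times(d, d)), times(b, times(e, d)))), times(e, d))) = 1 + max(4, 1) = 5

5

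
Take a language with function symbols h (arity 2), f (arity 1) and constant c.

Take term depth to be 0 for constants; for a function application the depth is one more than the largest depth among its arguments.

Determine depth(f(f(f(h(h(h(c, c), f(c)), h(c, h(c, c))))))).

depth(h(c, c)) = 1 + max(0, 0) = 1
depth(f(c)) = 1 + depth(c) = 1 + 0 = 1
depth(h(h(c, c), f(c))) = 1 + max(1, 1) = 2
depth(h(c, h(c, c))) = 1 + max(0, 1) = 2
depth(h(h(h(c, c), f(c)), h(c, h(c, c)))) = 1 + max(2, 2) = 3
depth(f(h(h(h(c, c), f(c)), h(c, h(c, c))))) = 1 + depth(h(h(h(c, c), f(c)), h(c, h(c, c)))) = 1 + 3 = 4
depth(f(f(h(h(h(c, c), f(c)), h(c, h(c, c)))))) = 1 + depth(f(h(h(h(c, c), f(c)), h(c, h(c, c))))) = 1 + 4 = 5
depth(f(f(f(h(h(h(c, c), f(c)), h(c, h(c, c))))))) = 1 + depth(f(f(h(h(h(c, c), f(c)), h(c, h(c, c)))))) = 1 + 5 = 6

6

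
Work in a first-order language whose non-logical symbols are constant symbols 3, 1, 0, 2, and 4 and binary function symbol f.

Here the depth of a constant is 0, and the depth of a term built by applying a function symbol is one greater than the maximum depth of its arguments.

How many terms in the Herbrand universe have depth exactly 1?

25

If N_k denotes the number of depth-≤k ground terms, the 5 constants give N_0 = 5, and each function symbol of arity r contributes N_{k-1}^r new terms at level k: N_k = 5 + N_{k-1}^2.
N_0 = 5
N_1 = 5 + 5^2 = 30
Terms of depth exactly 1: N_1 − N_0 = 30 − 5 = 25.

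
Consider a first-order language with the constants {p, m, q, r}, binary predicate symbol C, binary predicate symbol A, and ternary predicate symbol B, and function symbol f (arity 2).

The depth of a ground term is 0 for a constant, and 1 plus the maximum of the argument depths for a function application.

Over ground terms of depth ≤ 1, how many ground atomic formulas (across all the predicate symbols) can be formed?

8800

First count ground terms of depth ≤ 1.
Let N_k count ground terms of depth at most k. Each non-constant term of depth ≤ k is some function symbol applied to depth-≤(k−1) arguments, giving N_k = 4 + N_{k-1}^2.
N_0 = 4
N_1 = 4 + 4^2 = 20
So |H| = 20.
A ground atom is a predicate applied to a tuple of terms from H, so the count is the sum over predicates of |H|^arity:
  C: 20^2 = 400;  A: 20^2 = 400;  B: 20^3 = 8000
Total ground atoms: 400 + 400 + 8000 = 8800.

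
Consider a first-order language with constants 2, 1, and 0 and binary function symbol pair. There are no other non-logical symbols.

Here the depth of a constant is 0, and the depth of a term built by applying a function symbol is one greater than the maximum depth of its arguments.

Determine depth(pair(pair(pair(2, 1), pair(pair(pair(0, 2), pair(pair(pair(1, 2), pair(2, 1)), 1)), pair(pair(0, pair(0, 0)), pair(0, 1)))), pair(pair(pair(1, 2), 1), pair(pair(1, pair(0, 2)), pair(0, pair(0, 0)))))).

7

depth(pair(2, 1)) = 1 + max(0, 0) = 1
depth(pair(0, 2)) = 1 + max(0, 0) = 1
depth(pair(1, 2)) = 1 + max(0, 0) = 1
depth(pair(pair(1, 2), pair(2, 1))) = 1 + max(1, 1) = 2
depth(pair(pair(pair(1, 2), pair(2, 1)), 1)) = 1 + max(2, 0) = 3
depth(pair(pair(0, 2), pair(pair(pair(1, 2), pair(2, 1)), 1))) = 1 + max(1, 3) = 4
depth(pair(0, 0)) = 1 + max(0, 0) = 1
depth(pair(0, pair(0, 0))) = 1 + max(0, 1) = 2
depth(pair(0, 1)) = 1 + max(0, 0) = 1
depth(pair(pair(0, pair(0, 0)), pair(0, 1))) = 1 + max(2, 1) = 3
depth(pair(pair(pair(0, 2), pair(pair(pair(1, 2), pair(2, 1)), 1)), pair(pair(0, pair(0, 0)), pair(0, 1)))) = 1 + max(4, 3) = 5
depth(pair(pair(2, 1), pair(pair(pair(0, 2), pair(pair(pair(1, 2), pair(2, 1)), 1)), pair(pair(0, pair(0, 0)), pair(0, 1))))) = 1 + max(1, 5) = 6
depth(pair(pair(1, 2), 1)) = 1 + max(1, 0) = 2
depth(pair(1, pair(0, 2))) = 1 + max(0, 1) = 2
depth(pair(pair(1, pair(0, 2)), pair(0, pair(0, 0)))) = 1 + max(2, 2) = 3
depth(pair(pair(pair(1, 2), 1), pair(pair(1, pair(0, 2)), pair(0, pair(0, 0))))) = 1 + max(2, 3) = 4
depth(pair(pair(pair(2, 1), pair(pair(pair(0, 2), pair(pair(pair(1, 2), pair(2, 1)), 1)), pair(pair(0, pair(0, 0)), pair(0, 1)))), pair(pair(pair(1, 2), 1), pair(pair(1, pair(0, 2)), pair(0, pair(0, 0)))))) = 1 + max(6, 4) = 7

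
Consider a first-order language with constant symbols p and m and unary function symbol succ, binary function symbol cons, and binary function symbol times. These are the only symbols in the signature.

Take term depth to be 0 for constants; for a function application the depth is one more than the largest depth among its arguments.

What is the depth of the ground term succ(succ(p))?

2

depth(succ(p)) = 1 + depth(p) = 1 + 0 = 1
depth(succ(succ(p))) = 1 + depth(succ(p)) = 1 + 1 = 2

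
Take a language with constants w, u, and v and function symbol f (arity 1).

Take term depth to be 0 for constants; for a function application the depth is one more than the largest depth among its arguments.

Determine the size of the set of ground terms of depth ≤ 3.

12

Let N_k = |{terms of depth ≤ k}|. Then N_0 = 3 and N_k = 3 + N_{k-1} for k ≥ 1 (one summand per function symbol, arity giving the exponent).
N_0 = 3
N_1 = 3 + 3 = 6
N_2 = 3 + 6 = 9
N_3 = 3 + 9 = 12
Explicitly: w, u, v, f(w), f(u), f(v), f(f(w)), f(f(u)), f(f(v)), f(f(f(w))), f(f(f(u))), f(f(f(v))).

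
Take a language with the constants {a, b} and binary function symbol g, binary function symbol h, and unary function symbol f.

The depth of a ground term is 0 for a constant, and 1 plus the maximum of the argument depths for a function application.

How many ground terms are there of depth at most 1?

Let N_k = |{terms of depth ≤ k}|. Then N_0 = 2 and N_k = 2 + N_{k-1}^2 + N_{k-1}^2 + N_{k-1} for k ≥ 1 (one summand per function symbol, arity giving the exponent).
N_0 = 2
N_1 = 2 + 2^2 + 2^2 + 2 = 12

12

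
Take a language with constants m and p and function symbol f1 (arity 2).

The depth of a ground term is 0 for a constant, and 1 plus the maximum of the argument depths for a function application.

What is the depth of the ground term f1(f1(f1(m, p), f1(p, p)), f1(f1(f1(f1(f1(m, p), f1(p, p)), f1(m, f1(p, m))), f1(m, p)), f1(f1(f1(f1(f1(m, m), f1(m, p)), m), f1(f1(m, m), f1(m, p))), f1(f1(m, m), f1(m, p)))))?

depth(f1(m, p)) = 1 + max(0, 0) = 1
depth(f1(p, p)) = 1 + max(0, 0) = 1
depth(f1(f1(m, p), f1(p, p))) = 1 + max(1, 1) = 2
depth(f1(p, m)) = 1 + max(0, 0) = 1
depth(f1(m, f1(p, m))) = 1 + max(0, 1) = 2
depth(f1(f1(f1(m, p), f1(p, p)), f1(m, f1(p, m)))) = 1 + max(2, 2) = 3
depth(f1(f1(f1(f1(m, p), f1(p, p)), f1(m, f1(p, m))), f1(m, p))) = 1 + max(3, 1) = 4
depth(f1(m, m)) = 1 + max(0, 0) = 1
depth(f1(f1(m, m), f1(m, p))) = 1 + max(1, 1) = 2
depth(f1(f1(f1(m, m), f1(m, p)), m)) = 1 + max(2, 0) = 3
depth(f1(f1(f1(f1(m, m), f1(m, p)), m), f1(f1(m, m), f1(m, p)))) = 1 + max(3, 2) = 4
depth(f1(f1(f1(f1(f1(m, m), f1(m, p)), m), f1(f1(m, m), f1(m, p))), f1(f1(m, m), f1(m, p)))) = 1 + max(4, 2) = 5
depth(f1(f1(f1(f1(f1(m, p), f1(p, p)), f1(m, f1(p, m))), f1(m, p)), f1(f1(f1(f1(f1(m, m), f1(m, p)), m), f1(f1(m, m), f1(m, p))), f1(f1(m, m), f1(m, p))))) = 1 + max(4, 5) = 6
depth(f1(f1(f1(m, p), f1(p, p)), f1(f1(f1(f1(f1(m, p), f1(p, p)), f1(m, f1(p, m))), f1(m, p)), f1(f1(f1(f1(f1(m, m), f1(m, p)), m), f1(f1(m, m), f1(m, p))), f1(f1(m, m), f1(m, p)))))) = 1 + max(2, 6) = 7

7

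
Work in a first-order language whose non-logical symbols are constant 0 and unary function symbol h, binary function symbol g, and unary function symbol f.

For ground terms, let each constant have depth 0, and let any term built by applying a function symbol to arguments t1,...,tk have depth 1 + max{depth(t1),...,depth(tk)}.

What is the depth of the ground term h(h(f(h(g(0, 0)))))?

5

depth(g(0, 0)) = 1 + max(0, 0) = 1
depth(h(g(0, 0))) = 1 + depth(g(0, 0)) = 1 + 1 = 2
depth(f(h(g(0, 0)))) = 1 + depth(h(g(0, 0))) = 1 + 2 = 3
depth(h(f(h(g(0, 0))))) = 1 + depth(f(h(g(0, 0)))) = 1 + 3 = 4
depth(h(h(f(h(g(0, 0)))))) = 1 + depth(h(f(h(g(0, 0))))) = 1 + 4 = 5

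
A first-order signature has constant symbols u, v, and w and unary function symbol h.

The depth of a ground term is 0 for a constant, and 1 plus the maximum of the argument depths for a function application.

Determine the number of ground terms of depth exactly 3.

If N_k denotes the number of depth-≤k ground terms, the 3 constants give N_0 = 3, and each function symbol of arity r contributes N_{k-1}^r new terms at level k: N_k = 3 + N_{k-1}.
N_0 = 3
N_1 = 3 + 3 = 6
N_2 = 3 + 6 = 9
N_3 = 3 + 9 = 12
Terms of depth exactly 3: N_3 − N_2 = 12 − 9 = 3.

3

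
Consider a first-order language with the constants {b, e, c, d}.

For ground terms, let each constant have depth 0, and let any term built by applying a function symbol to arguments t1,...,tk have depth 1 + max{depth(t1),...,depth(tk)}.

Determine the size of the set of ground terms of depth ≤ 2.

With no function symbols every ground term is a constant, so there are exactly 4 ground terms at every depth bound.
N_0 = 4
N_1 = 4
N_2 = 4

4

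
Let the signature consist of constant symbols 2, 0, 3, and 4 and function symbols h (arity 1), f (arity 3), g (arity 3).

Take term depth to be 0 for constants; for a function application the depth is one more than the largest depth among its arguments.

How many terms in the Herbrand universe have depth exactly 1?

Let N_k = |{terms of depth ≤ k}|. Then N_0 = 4 and N_k = 4 + N_{k-1} + N_{k-1}^3 + N_{k-1}^3 for k ≥ 1 (one summand per function symbol, arity giving the exponent).
N_0 = 4
N_1 = 4 + 4 + 4^3 + 4^3 = 136
Terms of depth exactly 1: N_1 − N_0 = 136 − 4 = 132.

132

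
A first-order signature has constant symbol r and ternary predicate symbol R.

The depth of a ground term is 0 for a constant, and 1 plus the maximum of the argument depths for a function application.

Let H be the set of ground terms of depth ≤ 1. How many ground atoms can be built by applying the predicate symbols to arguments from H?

1

First count ground terms of depth ≤ 1.
With no function symbols every ground term is a constant, so there is exactly 1 ground term at every depth bound.
N_0 = 1
N_1 = 1
So |H| = 1.
Each predicate of arity r yields |H|^r ground atoms (one per choice of an r-tuple from H):
  R: 1^3 = 1
Total ground atoms: 1.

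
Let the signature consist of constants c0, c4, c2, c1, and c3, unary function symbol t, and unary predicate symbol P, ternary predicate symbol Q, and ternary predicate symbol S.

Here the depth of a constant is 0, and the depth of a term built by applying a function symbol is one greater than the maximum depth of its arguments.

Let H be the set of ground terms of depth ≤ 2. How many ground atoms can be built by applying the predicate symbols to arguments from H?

6765

First count ground terms of depth ≤ 2.
Write N_k for the number of ground terms of depth ≤ k. A term of depth ≤ k is either a constant or a function symbol applied to arguments of depth ≤ k−1, so N_k = 5 + N_{k-1}.
N_0 = 5
N_1 = 5 + 5 = 10
N_2 = 5 + 10 = 15
So |H| = 15.
For each predicate symbol, the number of ground atoms is |H| raised to its arity; summing:
  P: 15;  Q: 15^3 = 3375;  S: 15^3 = 3375
Total ground atoms: 15 + 3375 + 3375 = 6765.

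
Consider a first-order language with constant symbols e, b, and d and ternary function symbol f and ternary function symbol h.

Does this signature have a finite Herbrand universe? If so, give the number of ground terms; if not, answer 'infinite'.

infinite

The signature has at least one function symbol (f, arity 3) and at least one constant (e).
Iterating f gives infinitely many distinct ground terms: e, f(e, e, e), f(f(e, e, e), f(e, e, e), f(e, e, e)), ...
So the Herbrand universe is infinite.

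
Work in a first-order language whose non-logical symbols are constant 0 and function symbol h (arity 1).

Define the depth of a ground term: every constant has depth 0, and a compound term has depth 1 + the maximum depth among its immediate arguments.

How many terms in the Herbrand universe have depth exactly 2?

Let N_k count ground terms of depth at most k. Each non-constant term of depth ≤ k is some function symbol applied to depth-≤(k−1) arguments, giving N_k = 1 + N_{k-1}.
N_0 = 1
N_1 = 1 + 1 = 2
N_2 = 1 + 2 = 3
Terms of depth exactly 2: N_2 − N_1 = 3 − 2 = 1.

1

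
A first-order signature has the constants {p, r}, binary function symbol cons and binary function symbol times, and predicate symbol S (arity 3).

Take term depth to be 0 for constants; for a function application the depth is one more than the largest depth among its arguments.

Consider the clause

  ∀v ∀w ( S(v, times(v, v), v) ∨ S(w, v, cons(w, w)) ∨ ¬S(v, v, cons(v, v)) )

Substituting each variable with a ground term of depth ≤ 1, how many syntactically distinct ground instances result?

Ground terms of depth ≤ 1:
  Let N_k = |{terms of depth ≤ k}|. Then N_0 = 2 and N_k = 2 + N_{k-1}^2 + N_{k-1}^2 for k ≥ 1 (one summand per function symbol, arity giving the exponent).
  N_0 = 2
  N_1 = 2 + 2^2 + 2^2 = 10
  Explicitly: p, r, cons(p, p), cons(p, r), cons(r, p), cons(r, r), times(p, p), times(p, r), times(r, p), times(r, r).
So there are 10 ground terms available for substitution.
Each of v, w ranges independently over the available ground terms, and distinct assignments produce distinct instances.
Number of ground instances = 10^2 = 100.

100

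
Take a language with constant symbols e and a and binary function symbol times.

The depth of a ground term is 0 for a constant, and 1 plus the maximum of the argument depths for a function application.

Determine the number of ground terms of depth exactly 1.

4

Count level by level. With function symbols times/2, the terms of depth ≤ k are the 2 constants together with each function applied to depth-≤(k−1) tuples, so N_k = 2 + N_{k-1}^2.
N_0 = 2
N_1 = 2 + 2^2 = 6
Terms of depth exactly 1: N_1 − N_0 = 6 − 2 = 4.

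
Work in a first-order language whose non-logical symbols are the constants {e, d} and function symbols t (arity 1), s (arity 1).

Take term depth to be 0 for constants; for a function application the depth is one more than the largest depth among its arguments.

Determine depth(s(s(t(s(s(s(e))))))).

6

depth(s(e)) = 1 + depth(e) = 1 + 0 = 1
depth(s(s(e))) = 1 + depth(s(e)) = 1 + 1 = 2
depth(s(s(s(e)))) = 1 + depth(s(s(e))) = 1 + 2 = 3
depth(t(s(s(s(e))))) = 1 + depth(s(s(s(e)))) = 1 + 3 = 4
depth(s(t(s(s(s(e)))))) = 1 + depth(t(s(s(s(e))))) = 1 + 4 = 5
depth(s(s(t(s(s(s(e))))))) = 1 + depth(s(t(s(s(s(e)))))) = 1 + 5 = 6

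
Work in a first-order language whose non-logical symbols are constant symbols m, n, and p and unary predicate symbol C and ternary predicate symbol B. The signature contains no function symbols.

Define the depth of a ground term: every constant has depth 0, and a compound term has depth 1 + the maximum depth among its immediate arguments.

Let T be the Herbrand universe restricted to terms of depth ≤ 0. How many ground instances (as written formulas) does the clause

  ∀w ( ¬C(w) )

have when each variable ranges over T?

3

Ground terms of depth ≤ 0:
  With no function symbols every ground term is a constant, so there are exactly 3 ground terms at every depth bound.
  N_0 = 3
So there are 3 ground terms available for substitution.
The variable w ranges independently over the available ground terms, and distinct assignments produce distinct instances.
Number of ground instances = 3.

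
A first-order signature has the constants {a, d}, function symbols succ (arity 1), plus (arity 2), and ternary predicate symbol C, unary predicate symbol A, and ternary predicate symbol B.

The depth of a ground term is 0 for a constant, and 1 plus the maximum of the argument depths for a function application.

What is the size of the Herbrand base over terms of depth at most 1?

First count ground terms of depth ≤ 1.
Write N_k for the number of ground terms of depth ≤ k. A term of depth ≤ k is either a constant or a function symbol applied to arguments of depth ≤ k−1, so N_k = 2 + N_{k-1} + N_{k-1}^2.
N_0 = 2
N_1 = 2 + 2 + 2^2 = 8
Explicitly: a, d, succ(a), succ(d), plus(a, a), plus(a, d), plus(d, a), plus(d, d).
So |H| = 8.
Each predicate of arity r yields |H|^r ground atoms (one per choice of an r-tuple from H):
  C: 8^3 = 512;  A: 8;  B: 8^3 = 512
Total ground atoms: 512 + 8 + 512 = 1032.

1032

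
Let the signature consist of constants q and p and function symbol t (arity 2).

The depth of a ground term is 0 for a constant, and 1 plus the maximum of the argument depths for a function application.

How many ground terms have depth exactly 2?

Write N_k for the number of ground terms of depth ≤ k. A term of depth ≤ k is either a constant or a function symbol applied to arguments of depth ≤ k−1, so N_k = 2 + N_{k-1}^2.
N_0 = 2
N_1 = 2 + 2^2 = 6
N_2 = 2 + 6^2 = 38
Terms of depth exactly 2: N_2 − N_1 = 38 − 6 = 32.

32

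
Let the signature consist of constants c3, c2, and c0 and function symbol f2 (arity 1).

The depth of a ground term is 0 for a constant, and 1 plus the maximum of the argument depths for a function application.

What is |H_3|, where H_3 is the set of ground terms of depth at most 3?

If N_k denotes the number of depth-≤k ground terms, the 3 constants give N_0 = 3, and each function symbol of arity r contributes N_{k-1}^r new terms at level k: N_k = 3 + N_{k-1}.
N_0 = 3
N_1 = 3 + 3 = 6
N_2 = 3 + 6 = 9
N_3 = 3 + 9 = 12
Explicitly: c3, c2, c0, f2(c3), f2(c2), f2(c0), f2(f2(c3)), f2(f2(c2)), f2(f2(c0)), f2(f2(f2(c3))), f2(f2(f2(c2))), f2(f2(f2(c0))).

12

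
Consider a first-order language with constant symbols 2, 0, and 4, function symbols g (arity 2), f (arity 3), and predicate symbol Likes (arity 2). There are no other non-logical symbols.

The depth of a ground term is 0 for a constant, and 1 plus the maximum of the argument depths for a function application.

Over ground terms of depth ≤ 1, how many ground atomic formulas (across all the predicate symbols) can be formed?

First count ground terms of depth ≤ 1.
Count level by level. With function symbols g/2, f/3, the terms of depth ≤ k are the 3 constants together with each function applied to depth-≤(k−1) tuples, so N_k = 3 + N_{k-1}^2 + N_{k-1}^3.
N_0 = 3
N_1 = 3 + 3^2 + 3^3 = 39
So |H| = 39.
Ground atoms are formed by filling each argument slot of a predicate with a term from H, so an r-ary predicate gives |H|^r atoms:
  Likes: 39^2 = 1521
Total ground atoms: 1521.

1521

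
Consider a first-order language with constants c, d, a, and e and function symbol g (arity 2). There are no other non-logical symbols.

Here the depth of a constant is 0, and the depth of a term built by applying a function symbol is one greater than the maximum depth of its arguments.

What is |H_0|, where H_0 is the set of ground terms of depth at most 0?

Let N_k = |{terms of depth ≤ k}|. Then N_0 = 4 and N_k = 4 + N_{k-1}^2 for k ≥ 1 (one summand per function symbol, arity giving the exponent).
N_0 = 4
Explicitly: c, d, a, e.

4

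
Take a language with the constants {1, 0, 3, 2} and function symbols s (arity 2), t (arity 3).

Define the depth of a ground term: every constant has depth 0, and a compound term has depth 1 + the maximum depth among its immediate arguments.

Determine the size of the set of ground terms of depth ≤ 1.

Let N_k count ground terms of depth at most k. Each non-constant term of depth ≤ k is some function symbol applied to depth-≤(k−1) arguments, giving N_k = 4 + N_{k-1}^2 + N_{k-1}^3.
N_0 = 4
N_1 = 4 + 4^2 + 4^3 = 84

84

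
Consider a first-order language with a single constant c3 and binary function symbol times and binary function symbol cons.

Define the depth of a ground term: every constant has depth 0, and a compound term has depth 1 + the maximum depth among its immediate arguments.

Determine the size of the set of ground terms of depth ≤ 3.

723

Write N_k for the number of ground terms of depth ≤ k. A term of depth ≤ k is either a constant or a function symbol applied to arguments of depth ≤ k−1, so N_k = 1 + N_{k-1}^2 + N_{k-1}^2.
N_0 = 1
N_1 = 1 + 1^2 + 1^2 = 3
N_2 = 1 + 3^2 + 3^2 = 19
N_3 = 1 + 19^2 + 19^2 = 723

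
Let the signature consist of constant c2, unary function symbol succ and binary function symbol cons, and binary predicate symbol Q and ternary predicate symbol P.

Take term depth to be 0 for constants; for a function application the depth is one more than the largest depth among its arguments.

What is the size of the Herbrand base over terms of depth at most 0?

2

First count ground terms of depth ≤ 0.
Let N_k = |{terms of depth ≤ k}|. Then N_0 = 1 and N_k = 1 + N_{k-1} + N_{k-1}^2 for k ≥ 1 (one summand per function symbol, arity giving the exponent).
N_0 = 1
So |H| = 1.
A ground atom is a predicate applied to a tuple of terms from H, so the count is the sum over predicates of |H|^arity:
  Q: 1^2 = 1;  P: 1^3 = 1
Total ground atoms: 1 + 1 = 2.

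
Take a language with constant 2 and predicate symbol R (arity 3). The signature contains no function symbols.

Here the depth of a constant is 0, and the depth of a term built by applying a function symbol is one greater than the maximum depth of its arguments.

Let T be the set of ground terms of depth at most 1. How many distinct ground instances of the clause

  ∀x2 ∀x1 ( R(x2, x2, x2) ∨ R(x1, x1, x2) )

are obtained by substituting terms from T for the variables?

Ground terms of depth ≤ 1:
  With no function symbols every ground term is a constant, so there is exactly 1 ground term at every depth bound.
  N_0 = 1
  N_1 = 1
  Explicitly: 2.
So there is exactly 1 ground term available for substitution.
Each of x2, x1 ranges independently over the available ground terms, and distinct assignments produce distinct instances.
Number of ground instances = 1^2 = 1.

1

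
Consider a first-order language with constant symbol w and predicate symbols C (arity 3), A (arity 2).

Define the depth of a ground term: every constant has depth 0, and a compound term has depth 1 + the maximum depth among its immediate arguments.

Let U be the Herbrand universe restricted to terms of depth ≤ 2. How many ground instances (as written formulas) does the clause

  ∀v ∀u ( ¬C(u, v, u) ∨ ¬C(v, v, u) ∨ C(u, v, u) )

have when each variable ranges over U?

1

Ground terms of depth ≤ 2:
  With no function symbols every ground term is a constant, so there is exactly 1 ground term at every depth bound.
  N_0 = 1
  N_1 = 1
  N_2 = 1
  Explicitly: w.
So there is exactly 1 ground term available for substitution.
The clause has 2 distinct variables (v, u), each appearing in the body. In the free term algebra distinct substitutions yield syntactically distinct ground instances.
Number of ground instances = 1^2 = 1.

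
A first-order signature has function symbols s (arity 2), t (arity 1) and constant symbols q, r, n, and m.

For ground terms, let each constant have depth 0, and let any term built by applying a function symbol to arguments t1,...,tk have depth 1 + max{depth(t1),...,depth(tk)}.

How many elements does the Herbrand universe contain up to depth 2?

Write N_k for the number of ground terms of depth ≤ k. A term of depth ≤ k is either a constant or a function symbol applied to arguments of depth ≤ k−1, so N_k = 4 + N_{k-1}^2 + N_{k-1}.
N_0 = 4
N_1 = 4 + 4^2 + 4 = 24
N_2 = 4 + 24^2 + 24 = 604

604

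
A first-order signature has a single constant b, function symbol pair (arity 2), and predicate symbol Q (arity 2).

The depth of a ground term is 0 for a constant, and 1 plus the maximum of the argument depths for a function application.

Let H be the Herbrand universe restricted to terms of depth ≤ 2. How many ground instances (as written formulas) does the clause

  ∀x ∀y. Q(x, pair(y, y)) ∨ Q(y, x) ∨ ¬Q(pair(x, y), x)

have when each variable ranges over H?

25

Ground terms of depth ≤ 2:
  If N_k denotes the number of depth-≤k ground terms, the 1 constant gives N_0 = 1, and each function symbol of arity r contributes N_{k-1}^r new terms at level k: N_k = 1 + N_{k-1}^2.
  N_0 = 1
  N_1 = 1 + 1^2 = 2
  N_2 = 1 + 2^2 = 5
So there are 5 ground terms available for substitution.
Each of x, y ranges independently over the available ground terms, and distinct assignments produce distinct instances.
Number of ground instances = 5^2 = 25.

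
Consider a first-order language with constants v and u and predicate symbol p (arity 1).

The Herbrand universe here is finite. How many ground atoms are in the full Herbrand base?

With no function symbols, the Herbrand universe is just the 2 constants.
Ground atoms per predicate: p: 2.
Herbrand base size = 2 = 2.

2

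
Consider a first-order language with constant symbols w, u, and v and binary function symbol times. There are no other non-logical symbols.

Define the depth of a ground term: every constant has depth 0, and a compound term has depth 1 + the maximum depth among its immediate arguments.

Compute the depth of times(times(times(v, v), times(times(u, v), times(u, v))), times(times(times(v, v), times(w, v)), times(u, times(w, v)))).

4

depth(times(v, v)) = 1 + max(0, 0) = 1
depth(times(u, v)) = 1 + max(0, 0) = 1
depth(times(times(u, v), times(u, v))) = 1 + max(1, 1) = 2
depth(times(times(v, v), times(times(u, v), times(u, v)))) = 1 + max(1, 2) = 3
depth(times(w, v)) = 1 + max(0, 0) = 1
depth(times(times(v, v), times(w, v))) = 1 + max(1, 1) = 2
depth(times(u, times(w, v))) = 1 + max(0, 1) = 2
depth(times(times(times(v, v), times(w, v)), times(u, times(w, v)))) = 1 + max(2, 2) = 3
depth(times(times(times(v, v), times(times(u, v), times(u, v))), times(times(times(v, v), times(w, v)), times(u, times(w, v))))) = 1 + max(3, 3) = 4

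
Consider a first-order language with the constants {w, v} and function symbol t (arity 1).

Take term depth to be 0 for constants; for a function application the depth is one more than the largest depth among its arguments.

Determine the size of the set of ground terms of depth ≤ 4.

Let N_k = |{terms of depth ≤ k}|. Then N_0 = 2 and N_k = 2 + N_{k-1} for k ≥ 1 (one summand per function symbol, arity giving the exponent).
N_0 = 2
N_1 = 2 + 2 = 4
N_2 = 2 + 4 = 6
N_3 = 2 + 6 = 8
N_4 = 2 + 8 = 10
Explicitly: w, v, t(w), t(v), t(t(w)), t(t(v)), t(t(t(w))), t(t(t(v))), t(t(t(t(w)))), t(t(t(t(v)))).

10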